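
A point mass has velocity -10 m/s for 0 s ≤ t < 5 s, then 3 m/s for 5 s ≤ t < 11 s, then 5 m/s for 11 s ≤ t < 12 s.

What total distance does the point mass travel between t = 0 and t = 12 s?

73 m

Total distance travelled is ∫|v| dt — sum the magnitudes of each area piece.
0–5 s: |-10| × 5 = 50 m
5–11 s: |3| × 6 = 18 m
11–12 s: |5| × 1 = 5 m
Total distance = 73 m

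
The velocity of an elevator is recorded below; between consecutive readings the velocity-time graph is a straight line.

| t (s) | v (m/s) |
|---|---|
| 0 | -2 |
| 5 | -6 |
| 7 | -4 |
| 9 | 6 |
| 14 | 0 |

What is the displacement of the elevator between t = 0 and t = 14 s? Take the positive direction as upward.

Displacement is the signed area under the v-t curve.
0–5 s: ½(-2 + -6)(5) = -20 m
5–7 s: ½(-6 + -4)(2) = -10 m
7–9 s: ½(-4 + 6)(2) = 2 m
9–14 s: ½(6 + 0)(5) = 15 m
Net displacement = -13 m

-13 m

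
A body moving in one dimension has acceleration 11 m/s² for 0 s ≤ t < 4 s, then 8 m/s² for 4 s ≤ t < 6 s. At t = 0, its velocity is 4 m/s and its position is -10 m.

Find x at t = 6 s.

On each constant-a segment, Δv = aΔt and Δx = v₀Δt + ½aΔt²; chain segment to segment.
0–4 s: v starts 4 m/s; Δx = 4·4 + ½·11·4² = 104 m; v ends 48 m/s.
4–6 s: v starts 48 m/s; Δx = 48·2 + ½·8·2² = 112 m; v ends 64 m/s.
x(6) = -10 + Σ Δx = 206 m.

206 m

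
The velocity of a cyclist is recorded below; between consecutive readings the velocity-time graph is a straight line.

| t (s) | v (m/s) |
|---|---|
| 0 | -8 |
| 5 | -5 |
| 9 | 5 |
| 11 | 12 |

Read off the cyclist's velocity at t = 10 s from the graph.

8.5 m/s

On 9–11 s the graph is linear from 5 to 12 m/s: v(10) = 5 + (12 − 5)·(10 − 9)/(11 − 9) = 8.5 m/s.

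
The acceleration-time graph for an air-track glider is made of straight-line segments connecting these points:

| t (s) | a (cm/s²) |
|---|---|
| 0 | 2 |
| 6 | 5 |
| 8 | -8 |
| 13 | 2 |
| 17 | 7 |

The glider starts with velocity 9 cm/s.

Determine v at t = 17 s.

Δv equals the area under the a-t graph; then v = v₀ + Δv.
0–6 s: ½(2 + 5)(6) = 21 cm/s
6–8 s: ½(5 + -8)(2) = -3 cm/s
8–13 s: ½(-8 + 2)(5) = -15 cm/s
13–17 s: ½(2 + 7)(4) = 18 cm/s
Δv = 21 cm/s, so v(17) = 9 + (21) = 30 cm/s.

30 cm/s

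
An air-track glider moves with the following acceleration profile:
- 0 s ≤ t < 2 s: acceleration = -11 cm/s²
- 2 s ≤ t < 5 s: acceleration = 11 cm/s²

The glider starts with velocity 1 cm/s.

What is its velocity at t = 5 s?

Δv equals the area under the a-t graph; then v = v₀ + Δv.
0–2 s: -11 × 2 = -22 cm/s
2–5 s: 11 × 3 = 33 cm/s
Δv = 11 cm/s, so v(5) = 1 + (11) = 12 cm/s.

12 cm/s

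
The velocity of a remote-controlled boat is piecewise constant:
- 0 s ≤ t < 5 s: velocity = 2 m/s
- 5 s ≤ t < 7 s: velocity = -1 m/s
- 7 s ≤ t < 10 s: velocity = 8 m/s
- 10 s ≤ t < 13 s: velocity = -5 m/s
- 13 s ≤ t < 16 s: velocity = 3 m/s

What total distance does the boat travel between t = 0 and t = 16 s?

60 m

Distance (not displacement) is the total path length: add the absolute areas under v-t.
0–5 s: |2| × 5 = 10 m
5–7 s: |-1| × 2 = 2 m
7–10 s: |8| × 3 = 24 m
10–13 s: |-5| × 3 = 15 m
13–16 s: |3| × 3 = 9 m
Total distance = 60 m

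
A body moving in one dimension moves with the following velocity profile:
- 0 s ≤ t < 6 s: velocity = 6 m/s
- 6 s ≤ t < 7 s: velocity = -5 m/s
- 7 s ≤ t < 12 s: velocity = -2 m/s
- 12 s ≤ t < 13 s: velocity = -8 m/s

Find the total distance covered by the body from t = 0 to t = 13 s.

Total distance travelled is ∫|v| dt — sum the magnitudes of each area piece.
0–6 s: |6| × 6 = 36 m
6–7 s: |-5| × 1 = 5 m
7–12 s: |-2| × 5 = 10 m
12–13 s: |-8| × 1 = 8 m
Total distance = 59 m

59 m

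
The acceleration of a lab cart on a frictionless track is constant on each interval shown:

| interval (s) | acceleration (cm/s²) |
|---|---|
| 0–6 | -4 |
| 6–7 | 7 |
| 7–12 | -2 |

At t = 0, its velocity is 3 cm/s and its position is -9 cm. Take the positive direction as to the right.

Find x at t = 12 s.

On each constant-a segment, Δv = aΔt and Δx = v₀Δt + ½aΔt²; chain segment to segment.
0–6 s: v starts 3 cm/s; Δx = 3·6 + ½·-4·6² = -54 cm; v ends -21 cm/s.
6–7 s: v starts -21 cm/s; Δx = -21·1 + ½·7·1² = -17.5 cm; v ends -14 cm/s.
7–12 s: v starts -14 cm/s; Δx = -14·5 + ½·-2·5² = -95 cm; v ends -24 cm/s.
x(12) = -9 + Σ Δx = -175.5 cm.

-175.5 cm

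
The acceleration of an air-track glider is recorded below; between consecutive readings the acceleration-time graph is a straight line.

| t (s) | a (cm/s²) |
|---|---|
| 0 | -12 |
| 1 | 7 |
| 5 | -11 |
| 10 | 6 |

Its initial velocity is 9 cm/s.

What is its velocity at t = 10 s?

Δv equals the area under the a-t graph; then v = v₀ + Δv.
0–1 s: ½(-12 + 7)(1) = -2.5 cm/s
1–5 s: ½(7 + -11)(4) = -8 cm/s
5–10 s: ½(-11 + 6)(5) = -12.5 cm/s
Δv = -23 cm/s, so v(10) = 9 + (-23) = -14 cm/s.

-14 cm/s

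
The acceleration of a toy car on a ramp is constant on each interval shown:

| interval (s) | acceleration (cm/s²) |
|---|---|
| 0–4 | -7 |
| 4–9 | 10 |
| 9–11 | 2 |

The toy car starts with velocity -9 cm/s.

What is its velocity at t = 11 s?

Δv equals the area under the a-t graph; then v = v₀ + Δv.
0–4 s: -7 × 4 = -28 cm/s
4–9 s: 10 × 5 = 50 cm/s
9–11 s: 2 × 2 = 4 cm/s
Δv = 26 cm/s, so v(11) = -9 + (26) = 17 cm/s.

17 cm/s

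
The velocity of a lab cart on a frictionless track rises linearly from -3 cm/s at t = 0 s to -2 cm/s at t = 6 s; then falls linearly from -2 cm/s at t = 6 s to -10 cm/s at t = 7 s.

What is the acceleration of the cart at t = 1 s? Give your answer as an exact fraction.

1/6 cm/s²

Acceleration is the slope of the v-t graph on 0–6 s: (-2 − -3)/(6 − 0) = 1/6 cm/s².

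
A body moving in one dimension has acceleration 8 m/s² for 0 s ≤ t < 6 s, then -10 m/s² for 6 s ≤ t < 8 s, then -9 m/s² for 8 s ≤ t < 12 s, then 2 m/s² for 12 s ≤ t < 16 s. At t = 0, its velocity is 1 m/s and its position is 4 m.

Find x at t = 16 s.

264 m

On each constant-a segment, Δv = aΔt and Δx = v₀Δt + ½aΔt²; chain segment to segment.
0–6 s: v starts 1 m/s; Δx = 1·6 + ½·8·6² = 150 m; v ends 49 m/s.
6–8 s: v starts 49 m/s; Δx = 49·2 + ½·-10·2² = 78 m; v ends 29 m/s.
8–12 s: v starts 29 m/s; Δx = 29·4 + ½·-9·4² = 44 m; v ends -7 m/s.
12–16 s: v starts -7 m/s; Δx = -7·4 + ½·2·4² = -12 m; v ends 1 m/s.
x(16) = 4 + Σ Δx = 264 m.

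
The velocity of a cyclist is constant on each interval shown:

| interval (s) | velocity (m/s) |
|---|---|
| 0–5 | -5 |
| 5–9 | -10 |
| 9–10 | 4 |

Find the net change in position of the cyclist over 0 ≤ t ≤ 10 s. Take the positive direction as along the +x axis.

-61 m

Net displacement equals the area under the velocity-time graph (areas below the axis count negative).
0–5 s: -5 × 5 = -25 m
5–9 s: -10 × 4 = -40 m
9–10 s: 4 × 1 = 4 m
Net displacement = -61 m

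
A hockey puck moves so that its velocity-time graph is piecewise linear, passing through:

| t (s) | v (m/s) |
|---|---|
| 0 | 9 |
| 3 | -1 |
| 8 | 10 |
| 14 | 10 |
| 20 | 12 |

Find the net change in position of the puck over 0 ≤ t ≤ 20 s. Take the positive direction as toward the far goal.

Net displacement equals the area under the velocity-time graph (areas below the axis count negative).
0–3 s: ½(9 + -1)(3) = 12 m
3–8 s: ½(-1 + 10)(5) = 22.5 m
8–14 s: 10 × 6 = 60 m
14–20 s: ½(10 + 12)(6) = 66 m
Net displacement = 160.5 m

160.5 m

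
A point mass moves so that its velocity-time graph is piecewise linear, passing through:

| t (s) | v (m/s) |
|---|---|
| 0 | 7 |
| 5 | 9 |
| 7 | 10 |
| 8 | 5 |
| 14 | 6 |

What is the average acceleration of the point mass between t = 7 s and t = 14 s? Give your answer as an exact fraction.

Average acceleration = Δv/Δt = (6 − 10)/(14 − 7) = -4/7 m/s².

-4/7 m/s²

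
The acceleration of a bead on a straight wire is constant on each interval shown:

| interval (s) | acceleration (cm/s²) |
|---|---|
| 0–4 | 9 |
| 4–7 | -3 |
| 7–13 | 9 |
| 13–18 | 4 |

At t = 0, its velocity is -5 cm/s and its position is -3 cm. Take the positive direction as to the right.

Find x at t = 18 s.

852.5 cm

On each constant-a segment, Δv = aΔt and Δx = v₀Δt + ½aΔt²; chain segment to segment.
0–4 s: v starts -5 cm/s; Δx = -5·4 + ½·9·4² = 52 cm; v ends 31 cm/s.
4–7 s: v starts 31 cm/s; Δx = 31·3 + ½·-3·3² = 79.5 cm; v ends 22 cm/s.
7–13 s: v starts 22 cm/s; Δx = 22·6 + ½·9·6² = 294 cm; v ends 76 cm/s.
13–18 s: v starts 76 cm/s; Δx = 76·5 + ½·4·5² = 430 cm; v ends 96 cm/s.
x(18) = -3 + Σ Δx = 852.5 cm.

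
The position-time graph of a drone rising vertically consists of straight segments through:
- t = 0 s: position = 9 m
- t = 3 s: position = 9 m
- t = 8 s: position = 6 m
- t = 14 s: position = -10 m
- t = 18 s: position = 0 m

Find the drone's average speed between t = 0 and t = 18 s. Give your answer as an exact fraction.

29/18 m/s

Average speed = (total path length)/(elapsed time); on a piecewise-linear x-t graph the path length is Σ|Δx|.
0–3 s: |Δx| = |9 − 9| = 0 m
3–8 s: |Δx| = |6 − 9| = 3 m
8–14 s: |Δx| = |-10 − 6| = 16 m
14–18 s: |Δx| = |0 − -10| = 10 m
Total path = 29 m; average speed = 29/18 = 29/18 m/s.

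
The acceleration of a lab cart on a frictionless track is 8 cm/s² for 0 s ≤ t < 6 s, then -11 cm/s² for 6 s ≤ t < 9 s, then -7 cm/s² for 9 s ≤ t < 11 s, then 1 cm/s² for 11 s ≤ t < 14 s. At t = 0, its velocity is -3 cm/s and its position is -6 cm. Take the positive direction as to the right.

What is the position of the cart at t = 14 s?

214 cm

On each constant-a segment, Δv = aΔt and Δx = v₀Δt + ½aΔt²; chain segment to segment.
0–6 s: v starts -3 cm/s; Δx = -3·6 + ½·8·6² = 126 cm; v ends 45 cm/s.
6–9 s: v starts 45 cm/s; Δx = 45·3 + ½·-11·3² = 85.5 cm; v ends 12 cm/s.
9–11 s: v starts 12 cm/s; Δx = 12·2 + ½·-7·2² = 10 cm; v ends -2 cm/s.
11–14 s: v starts -2 cm/s; Δx = -2·3 + ½·1·3² = -1.5 cm; v ends 1 cm/s.
x(14) = -6 + Σ Δx = 214 cm.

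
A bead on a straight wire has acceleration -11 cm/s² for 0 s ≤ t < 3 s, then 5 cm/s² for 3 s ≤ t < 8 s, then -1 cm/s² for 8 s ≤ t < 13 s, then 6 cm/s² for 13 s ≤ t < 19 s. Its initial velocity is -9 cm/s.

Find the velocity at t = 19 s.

Δv equals the area under the a-t graph; then v = v₀ + Δv.
0–3 s: -11 × 3 = -33 cm/s
3–8 s: 5 × 5 = 25 cm/s
8–13 s: -1 × 5 = -5 cm/s
13–19 s: 6 × 6 = 36 cm/s
Δv = 23 cm/s, so v(19) = -9 + (23) = 14 cm/s.

14 cm/s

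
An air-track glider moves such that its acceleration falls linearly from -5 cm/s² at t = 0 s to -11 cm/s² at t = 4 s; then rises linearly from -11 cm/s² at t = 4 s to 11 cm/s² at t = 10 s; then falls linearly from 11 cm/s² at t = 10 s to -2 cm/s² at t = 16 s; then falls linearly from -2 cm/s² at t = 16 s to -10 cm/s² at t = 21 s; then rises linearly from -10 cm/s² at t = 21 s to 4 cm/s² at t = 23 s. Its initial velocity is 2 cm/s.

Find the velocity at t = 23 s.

Δv equals the area under the a-t graph; then v = v₀ + Δv.
0–4 s: ½(-5 + -11)(4) = -32 cm/s
4–10 s: ½(-11 + 11)(6) = 0 cm/s
10–16 s: ½(11 + -2)(6) = 27 cm/s
16–21 s: ½(-2 + -10)(5) = -30 cm/s
21–23 s: ½(-10 + 4)(2) = -6 cm/s
Δv = -41 cm/s, so v(23) = 2 + (-41) = -39 cm/s.

-39 cm/s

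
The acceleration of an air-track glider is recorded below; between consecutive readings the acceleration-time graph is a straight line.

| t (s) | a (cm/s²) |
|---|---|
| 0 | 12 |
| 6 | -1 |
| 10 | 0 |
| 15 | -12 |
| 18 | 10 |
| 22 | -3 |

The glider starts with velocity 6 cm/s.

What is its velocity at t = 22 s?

Δv equals the area under the a-t graph; then v = v₀ + Δv.
0–6 s: ½(12 + -1)(6) = 33 cm/s
6–10 s: ½(-1 + 0)(4) = -2 cm/s
10–15 s: ½(0 + -12)(5) = -30 cm/s
15–18 s: ½(-12 + 10)(3) = -3 cm/s
18–22 s: ½(10 + -3)(4) = 14 cm/s
Δv = 12 cm/s, so v(22) = 6 + (12) = 18 cm/s.

18 cm/s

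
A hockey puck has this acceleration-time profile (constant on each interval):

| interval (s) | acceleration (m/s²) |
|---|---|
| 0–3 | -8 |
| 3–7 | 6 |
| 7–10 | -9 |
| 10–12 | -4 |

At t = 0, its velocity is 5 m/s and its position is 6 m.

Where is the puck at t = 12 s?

-120.5 m

On each constant-a segment, Δv = aΔt and Δx = v₀Δt + ½aΔt²; chain segment to segment.
0–3 s: v starts 5 m/s; Δx = 5·3 + ½·-8·3² = -21 m; v ends -19 m/s.
3–7 s: v starts -19 m/s; Δx = -19·4 + ½·6·4² = -28 m; v ends 5 m/s.
7–10 s: v starts 5 m/s; Δx = 5·3 + ½·-9·3² = -25.5 m; v ends -22 m/s.
10–12 s: v starts -22 m/s; Δx = -22·2 + ½·-4·2² = -52 m; v ends -30 m/s.
x(12) = 6 + Σ Δx = -120.5 m.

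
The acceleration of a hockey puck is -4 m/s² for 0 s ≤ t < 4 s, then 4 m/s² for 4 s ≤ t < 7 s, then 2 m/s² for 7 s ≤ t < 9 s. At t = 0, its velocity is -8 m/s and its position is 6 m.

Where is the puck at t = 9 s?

-132 m

On each constant-a segment, Δv = aΔt and Δx = v₀Δt + ½aΔt²; chain segment to segment.
0–4 s: v starts -8 m/s; Δx = -8·4 + ½·-4·4² = -64 m; v ends -24 m/s.
4–7 s: v starts -24 m/s; Δx = -24·3 + ½·4·3² = -54 m; v ends -12 m/s.
7–9 s: v starts -12 m/s; Δx = -12·2 + ½·2·2² = -20 m; v ends -8 m/s.
x(9) = 6 + Σ Δx = -132 m.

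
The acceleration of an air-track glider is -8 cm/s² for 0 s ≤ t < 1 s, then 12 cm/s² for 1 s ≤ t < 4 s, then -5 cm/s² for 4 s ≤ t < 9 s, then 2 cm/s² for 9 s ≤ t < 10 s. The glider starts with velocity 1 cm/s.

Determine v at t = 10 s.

Δv equals the area under the a-t graph; then v = v₀ + Δv.
0–1 s: -8 × 1 = -8 cm/s
1–4 s: 12 × 3 = 36 cm/s
4–9 s: -5 × 5 = -25 cm/s
9–10 s: 2 × 1 = 2 cm/s
Δv = 5 cm/s, so v(10) = 1 + (5) = 6 cm/s.

6 cm/s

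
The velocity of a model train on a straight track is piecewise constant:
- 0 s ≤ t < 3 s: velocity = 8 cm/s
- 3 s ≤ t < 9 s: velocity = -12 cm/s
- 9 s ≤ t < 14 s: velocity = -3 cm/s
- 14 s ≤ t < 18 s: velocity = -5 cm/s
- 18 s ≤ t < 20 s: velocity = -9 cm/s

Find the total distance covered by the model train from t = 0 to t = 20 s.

Total distance travelled is ∫|v| dt — sum the magnitudes of each area piece.
0–3 s: |8| × 3 = 24 cm
3–9 s: |-12| × 6 = 72 cm
9–14 s: |-3| × 5 = 15 cm
14–18 s: |-5| × 4 = 20 cm
18–20 s: |-9| × 2 = 18 cm
Total distance = 149 cm

149 cm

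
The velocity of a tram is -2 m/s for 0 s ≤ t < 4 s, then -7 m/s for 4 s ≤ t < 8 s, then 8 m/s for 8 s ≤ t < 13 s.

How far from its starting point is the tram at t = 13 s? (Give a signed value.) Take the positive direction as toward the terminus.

4 m

Displacement is the signed area under the v-t curve.
0–4 s: -2 × 4 = -8 m
4–8 s: -7 × 4 = -28 m
8–13 s: 8 × 5 = 40 m
Net displacement = 4 m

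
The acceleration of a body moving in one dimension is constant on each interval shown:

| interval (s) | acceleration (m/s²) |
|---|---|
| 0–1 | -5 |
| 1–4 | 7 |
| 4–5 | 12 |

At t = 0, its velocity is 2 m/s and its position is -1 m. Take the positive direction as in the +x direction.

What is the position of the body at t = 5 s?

On each constant-a segment, Δv = aΔt and Δx = v₀Δt + ½aΔt²; chain segment to segment.
0–1 s: v starts 2 m/s; Δx = 2·1 + ½·-5·1² = -0.5 m; v ends -3 m/s.
1–4 s: v starts -3 m/s; Δx = -3·3 + ½·7·3² = 22.5 m; v ends 18 m/s.
4–5 s: v starts 18 m/s; Δx = 18·1 + ½·12·1² = 24 m; v ends 30 m/s.
x(5) = -1 + Σ Δx = 45 m.

45 m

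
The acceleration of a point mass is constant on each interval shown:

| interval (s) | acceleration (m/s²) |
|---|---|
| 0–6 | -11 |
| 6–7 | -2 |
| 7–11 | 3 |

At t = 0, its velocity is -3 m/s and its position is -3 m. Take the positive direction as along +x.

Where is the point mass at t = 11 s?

-549 m

On each constant-a segment, Δv = aΔt and Δx = v₀Δt + ½aΔt²; chain segment to segment.
0–6 s: v starts -3 m/s; Δx = -3·6 + ½·-11·6² = -216 m; v ends -69 m/s.
6–7 s: v starts -69 m/s; Δx = -69·1 + ½·-2·1² = -70 m; v ends -71 m/s.
7–11 s: v starts -71 m/s; Δx = -71·4 + ½·3·4² = -260 m; v ends -59 m/s.
x(11) = -3 + Σ Δx = -549 m.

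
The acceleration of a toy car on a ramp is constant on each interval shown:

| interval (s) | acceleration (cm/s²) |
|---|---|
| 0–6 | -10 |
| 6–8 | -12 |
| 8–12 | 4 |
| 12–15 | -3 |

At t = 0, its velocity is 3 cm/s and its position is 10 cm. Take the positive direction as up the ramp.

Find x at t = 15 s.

-790.5 cm

On each constant-a segment, Δv = aΔt and Δx = v₀Δt + ½aΔt²; chain segment to segment.
0–6 s: v starts 3 cm/s; Δx = 3·6 + ½·-10·6² = -162 cm; v ends -57 cm/s.
6–8 s: v starts -57 cm/s; Δx = -57·2 + ½·-12·2² = -138 cm; v ends -81 cm/s.
8–12 s: v starts -81 cm/s; Δx = -81·4 + ½·4·4² = -292 cm; v ends -65 cm/s.
12–15 s: v starts -65 cm/s; Δx = -65·3 + ½·-3·3² = -208.5 cm; v ends -74 cm/s.
x(15) = 10 + Σ Δx = -790.5 cm.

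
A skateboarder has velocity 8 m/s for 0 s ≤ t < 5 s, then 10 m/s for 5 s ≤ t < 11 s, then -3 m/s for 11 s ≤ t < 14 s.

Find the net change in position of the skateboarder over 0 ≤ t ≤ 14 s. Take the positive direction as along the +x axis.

Net displacement equals the area under the velocity-time graph (areas below the axis count negative).
0–5 s: 8 × 5 = 40 m
5–11 s: 10 × 6 = 60 m
11–14 s: -3 × 3 = -9 m
Net displacement = 91 m

91 m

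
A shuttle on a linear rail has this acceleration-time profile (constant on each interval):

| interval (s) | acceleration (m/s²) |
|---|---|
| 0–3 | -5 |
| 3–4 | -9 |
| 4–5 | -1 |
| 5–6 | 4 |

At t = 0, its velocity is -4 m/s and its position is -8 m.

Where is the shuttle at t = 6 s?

On each constant-a segment, Δv = aΔt and Δx = v₀Δt + ½aΔt²; chain segment to segment.
0–3 s: v starts -4 m/s; Δx = -4·3 + ½·-5·3² = -34.5 m; v ends -19 m/s.
3–4 s: v starts -19 m/s; Δx = -19·1 + ½·-9·1² = -23.5 m; v ends -28 m/s.
4–5 s: v starts -28 m/s; Δx = -28·1 + ½·-1·1² = -28.5 m; v ends -29 m/s.
5–6 s: v starts -29 m/s; Δx = -29·1 + ½·4·1² = -27 m; v ends -25 m/s.
x(6) = -8 + Σ Δx = -121.5 m.

-121.5 m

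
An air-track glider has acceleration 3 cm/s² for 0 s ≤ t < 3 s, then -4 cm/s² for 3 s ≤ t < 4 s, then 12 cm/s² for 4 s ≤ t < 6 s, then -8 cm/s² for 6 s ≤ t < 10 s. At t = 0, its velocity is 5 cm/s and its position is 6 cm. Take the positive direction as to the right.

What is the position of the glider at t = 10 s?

162.5 cm

On each constant-a segment, Δv = aΔt and Δx = v₀Δt + ½aΔt²; chain segment to segment.
0–3 s: v starts 5 cm/s; Δx = 5·3 + ½·3·3² = 28.5 cm; v ends 14 cm/s.
3–4 s: v starts 14 cm/s; Δx = 14·1 + ½·-4·1² = 12 cm; v ends 10 cm/s.
4–6 s: v starts 10 cm/s; Δx = 10·2 + ½·12·2² = 44 cm; v ends 34 cm/s.
6–10 s: v starts 34 cm/s; Δx = 34·4 + ½·-8·4² = 72 cm; v ends 2 cm/s.
x(10) = 6 + Σ Δx = 162.5 cm.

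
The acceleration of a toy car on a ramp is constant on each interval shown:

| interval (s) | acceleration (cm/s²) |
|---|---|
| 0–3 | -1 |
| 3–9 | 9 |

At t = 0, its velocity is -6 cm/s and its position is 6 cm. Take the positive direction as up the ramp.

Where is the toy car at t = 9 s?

On each constant-a segment, Δv = aΔt and Δx = v₀Δt + ½aΔt²; chain segment to segment.
0–3 s: v starts -6 cm/s; Δx = -6·3 + ½·-1·3² = -22.5 cm; v ends -9 cm/s.
3–9 s: v starts -9 cm/s; Δx = -9·6 + ½·9·6² = 108 cm; v ends 45 cm/s.
x(9) = 6 + Σ Δx = 91.5 cm.

91.5 cm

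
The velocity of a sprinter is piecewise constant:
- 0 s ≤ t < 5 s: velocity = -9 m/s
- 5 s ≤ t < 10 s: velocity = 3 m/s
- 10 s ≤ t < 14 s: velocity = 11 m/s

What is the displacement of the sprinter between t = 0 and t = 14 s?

14 m

Displacement is the signed area under the v-t curve.
0–5 s: -9 × 5 = -45 m
5–10 s: 3 × 5 = 15 m
10–14 s: 11 × 4 = 44 m
Net displacement = 14 m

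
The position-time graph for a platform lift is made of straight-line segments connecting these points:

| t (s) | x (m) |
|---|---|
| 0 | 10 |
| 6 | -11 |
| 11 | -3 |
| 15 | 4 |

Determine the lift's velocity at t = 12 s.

1.75 m/s

Velocity is the slope of the x-t graph on 11–15 s: (4 − -3)/(15 − 11) = 1.75 m/s.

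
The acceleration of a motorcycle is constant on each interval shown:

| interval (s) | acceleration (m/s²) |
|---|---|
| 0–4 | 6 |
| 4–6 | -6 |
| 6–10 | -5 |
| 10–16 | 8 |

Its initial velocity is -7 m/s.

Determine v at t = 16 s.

Δv equals the area under the a-t graph; then v = v₀ + Δv.
0–4 s: 6 × 4 = 24 m/s
4–6 s: -6 × 2 = -12 m/s
6–10 s: -5 × 4 = -20 m/s
10–16 s: 8 × 6 = 48 m/s
Δv = 40 m/s, so v(16) = -7 + (40) = 33 m/s.

33 m/s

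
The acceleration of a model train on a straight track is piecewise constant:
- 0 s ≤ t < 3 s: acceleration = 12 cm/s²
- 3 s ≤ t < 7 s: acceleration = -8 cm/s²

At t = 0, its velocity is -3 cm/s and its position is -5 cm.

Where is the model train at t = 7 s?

108 cm

On each constant-a segment, Δv = aΔt and Δx = v₀Δt + ½aΔt²; chain segment to segment.
0–3 s: v starts -3 cm/s; Δx = -3·3 + ½·12·3² = 45 cm; v ends 33 cm/s.
3–7 s: v starts 33 cm/s; Δx = 33·4 + ½·-8·4² = 68 cm; v ends 1 cm/s.
x(7) = -5 + Σ Δx = 108 cm.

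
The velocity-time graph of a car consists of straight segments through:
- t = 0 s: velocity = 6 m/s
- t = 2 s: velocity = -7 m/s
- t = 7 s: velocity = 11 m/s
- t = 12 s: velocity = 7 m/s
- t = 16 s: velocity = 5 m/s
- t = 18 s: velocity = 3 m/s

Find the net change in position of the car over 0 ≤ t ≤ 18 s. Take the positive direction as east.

Net displacement equals the area under the velocity-time graph (areas below the axis count negative).
0–2 s: ½(6 + -7)(2) = -1 m
2–7 s: ½(-7 + 11)(5) = 10 m
7–12 s: ½(11 + 7)(5) = 45 m
12–16 s: ½(7 + 5)(4) = 24 m
16–18 s: ½(5 + 3)(2) = 8 m
Net displacement = 86 m

86 m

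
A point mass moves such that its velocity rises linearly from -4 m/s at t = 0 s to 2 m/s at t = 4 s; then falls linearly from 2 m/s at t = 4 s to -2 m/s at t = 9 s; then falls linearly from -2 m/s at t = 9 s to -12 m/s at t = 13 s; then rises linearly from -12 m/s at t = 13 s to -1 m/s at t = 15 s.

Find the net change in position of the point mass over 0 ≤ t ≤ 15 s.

Net displacement equals the area under the velocity-time graph (areas below the axis count negative).
0–4 s: ½(-4 + 2)(4) = -4 m
4–9 s: ½(2 + -2)(5) = 0 m
9–13 s: ½(-2 + -12)(4) = -28 m
13–15 s: ½(-12 + -1)(2) = -13 m
Net displacement = -45 m

-45 m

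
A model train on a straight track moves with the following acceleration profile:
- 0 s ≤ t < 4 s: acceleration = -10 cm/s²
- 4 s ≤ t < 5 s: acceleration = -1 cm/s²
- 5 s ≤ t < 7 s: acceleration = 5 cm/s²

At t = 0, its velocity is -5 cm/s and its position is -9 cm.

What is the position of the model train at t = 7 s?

-236.5 cm

On each constant-a segment, Δv = aΔt and Δx = v₀Δt + ½aΔt²; chain segment to segment.
0–4 s: v starts -5 cm/s; Δx = -5·4 + ½·-10·4² = -100 cm; v ends -45 cm/s.
4–5 s: v starts -45 cm/s; Δx = -45·1 + ½·-1·1² = -45.5 cm; v ends -46 cm/s.
5–7 s: v starts -46 cm/s; Δx = -46·2 + ½·5·2² = -82 cm; v ends -36 cm/s.
x(7) = -9 + Σ Δx = -236.5 cm.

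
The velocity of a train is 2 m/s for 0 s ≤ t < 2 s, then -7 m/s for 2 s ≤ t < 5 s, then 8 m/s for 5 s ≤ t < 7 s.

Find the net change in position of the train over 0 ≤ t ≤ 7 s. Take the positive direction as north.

Net displacement equals the area under the velocity-time graph (areas below the axis count negative).
0–2 s: 2 × 2 = 4 m
2–5 s: -7 × 3 = -21 m
5–7 s: 8 × 2 = 16 m
Net displacement = -1 m

-1 m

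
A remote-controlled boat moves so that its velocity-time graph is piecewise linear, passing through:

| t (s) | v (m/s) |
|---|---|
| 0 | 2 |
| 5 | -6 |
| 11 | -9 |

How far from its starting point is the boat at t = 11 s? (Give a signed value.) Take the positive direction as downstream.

-55 m

Net displacement equals the area under the velocity-time graph (areas below the axis count negative).
0–5 s: ½(2 + -6)(5) = -10 m
5–11 s: ½(-6 + -9)(6) = -45 m
Net displacement = -55 m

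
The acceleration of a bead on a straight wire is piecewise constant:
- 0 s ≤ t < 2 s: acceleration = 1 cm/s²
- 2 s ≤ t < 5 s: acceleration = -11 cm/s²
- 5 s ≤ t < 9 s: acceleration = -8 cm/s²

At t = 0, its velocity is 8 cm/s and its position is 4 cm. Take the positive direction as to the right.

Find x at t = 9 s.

On each constant-a segment, Δv = aΔt and Δx = v₀Δt + ½aΔt²; chain segment to segment.
0–2 s: v starts 8 cm/s; Δx = 8·2 + ½·1·2² = 18 cm; v ends 10 cm/s.
2–5 s: v starts 10 cm/s; Δx = 10·3 + ½·-11·3² = -19.5 cm; v ends -23 cm/s.
5–9 s: v starts -23 cm/s; Δx = -23·4 + ½·-8·4² = -156 cm; v ends -55 cm/s.
x(9) = 4 + Σ Δx = -153.5 cm.

-153.5 cm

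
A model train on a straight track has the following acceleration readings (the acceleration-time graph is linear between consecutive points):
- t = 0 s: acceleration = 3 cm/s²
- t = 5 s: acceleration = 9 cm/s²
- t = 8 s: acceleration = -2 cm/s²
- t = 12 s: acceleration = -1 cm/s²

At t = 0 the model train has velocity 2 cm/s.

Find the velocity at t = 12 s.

36.5 cm/s

Δv equals the area under the a-t graph; then v = v₀ + Δv.
0–5 s: ½(3 + 9)(5) = 30 cm/s
5–8 s: ½(9 + -2)(3) = 10.5 cm/s
8–12 s: ½(-2 + -1)(4) = -6 cm/s
Δv = 34.5 cm/s, so v(12) = 2 + (34.5) = 36.5 cm/s.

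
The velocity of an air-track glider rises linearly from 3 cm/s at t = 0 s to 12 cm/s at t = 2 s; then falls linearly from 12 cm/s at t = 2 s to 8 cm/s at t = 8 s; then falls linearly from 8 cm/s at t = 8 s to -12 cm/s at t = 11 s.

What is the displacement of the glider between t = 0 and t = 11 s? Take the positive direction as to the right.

Net displacement equals the area under the velocity-time graph (areas below the axis count negative).
0–2 s: ½(3 + 12)(2) = 15 cm
2–8 s: ½(12 + 8)(6) = 60 cm
8–11 s: ½(8 + -12)(3) = -6 cm
Net displacement = 69 cm

69 cm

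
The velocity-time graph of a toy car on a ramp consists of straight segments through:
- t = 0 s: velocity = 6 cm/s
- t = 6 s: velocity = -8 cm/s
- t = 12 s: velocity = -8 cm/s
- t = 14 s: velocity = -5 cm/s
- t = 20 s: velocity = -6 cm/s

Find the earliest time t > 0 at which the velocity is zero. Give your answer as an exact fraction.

t = 18/7 s

v changes sign on 0–6 s (from 6 to -8); the graph is linear there, so v = 0 at t = 0 + (-6)·(6 − 0)/(-8 − 6) = 18/7 s.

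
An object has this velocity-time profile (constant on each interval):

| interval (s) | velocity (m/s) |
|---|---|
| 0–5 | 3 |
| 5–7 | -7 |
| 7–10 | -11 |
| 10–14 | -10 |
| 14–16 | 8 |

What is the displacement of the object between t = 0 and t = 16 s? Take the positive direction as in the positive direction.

-56 m

Displacement is the signed area under the v-t curve.
0–5 s: 3 × 5 = 15 m
5–7 s: -7 × 2 = -14 m
7–10 s: -11 × 3 = -33 m
10–14 s: -10 × 4 = -40 m
14–16 s: 8 × 2 = 16 m
Net displacement = -56 m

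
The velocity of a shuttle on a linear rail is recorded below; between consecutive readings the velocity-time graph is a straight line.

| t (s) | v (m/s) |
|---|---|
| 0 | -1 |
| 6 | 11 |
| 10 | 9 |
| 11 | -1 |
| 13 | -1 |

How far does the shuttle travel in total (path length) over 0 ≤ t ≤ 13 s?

76.6 m

Total distance travelled is ∫|v| dt — sum the magnitudes of each area piece.
0–6 s: v = 0 at t = 0.5 s; triangle areas 0.25 + 30.25 = 30.5 m
6–10 s: |½(11 + 9)(4)| = 40 m
10–11 s: v = 0 at t = 10.9 s; triangle areas 4.05 + 0.05 = 4.1 m
11–13 s: |-1| × 2 = 2 m
Total distance = 76.6 m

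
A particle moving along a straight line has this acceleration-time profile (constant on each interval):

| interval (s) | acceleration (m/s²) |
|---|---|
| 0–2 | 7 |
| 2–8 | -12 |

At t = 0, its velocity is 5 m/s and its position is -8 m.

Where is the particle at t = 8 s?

-86 m

On each constant-a segment, Δv = aΔt and Δx = v₀Δt + ½aΔt²; chain segment to segment.
0–2 s: v starts 5 m/s; Δx = 5·2 + ½·7·2² = 24 m; v ends 19 m/s.
2–8 s: v starts 19 m/s; Δx = 19·6 + ½·-12·6² = -102 m; v ends -53 m/s.
x(8) = -8 + Σ Δx = -86 m.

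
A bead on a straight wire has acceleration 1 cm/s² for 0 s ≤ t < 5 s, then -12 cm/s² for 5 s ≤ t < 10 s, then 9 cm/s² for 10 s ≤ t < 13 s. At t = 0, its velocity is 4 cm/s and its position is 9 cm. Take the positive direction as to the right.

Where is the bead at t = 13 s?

-176 cm

On each constant-a segment, Δv = aΔt and Δx = v₀Δt + ½aΔt²; chain segment to segment.
0–5 s: v starts 4 cm/s; Δx = 4·5 + ½·1·5² = 32.5 cm; v ends 9 cm/s.
5–10 s: v starts 9 cm/s; Δx = 9·5 + ½·-12·5² = -105 cm; v ends -51 cm/s.
10–13 s: v starts -51 cm/s; Δx = -51·3 + ½·9·3² = -112.5 cm; v ends -24 cm/s.
x(13) = 9 + Σ Δx = -176 cm.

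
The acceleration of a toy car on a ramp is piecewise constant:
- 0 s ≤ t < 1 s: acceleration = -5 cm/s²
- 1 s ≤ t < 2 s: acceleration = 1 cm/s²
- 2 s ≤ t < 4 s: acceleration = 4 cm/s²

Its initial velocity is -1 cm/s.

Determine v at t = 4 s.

3 cm/s

Δv equals the area under the a-t graph; then v = v₀ + Δv.
0–1 s: -5 × 1 = -5 cm/s
1–2 s: 1 × 1 = 1 cm/s
2–4 s: 4 × 2 = 8 cm/s
Δv = 4 cm/s, so v(4) = -1 + (4) = 3 cm/s.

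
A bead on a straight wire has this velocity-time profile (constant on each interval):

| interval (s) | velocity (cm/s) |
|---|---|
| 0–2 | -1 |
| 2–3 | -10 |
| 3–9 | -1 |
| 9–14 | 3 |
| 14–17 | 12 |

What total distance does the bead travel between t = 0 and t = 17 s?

Distance (not displacement) is the total path length: add the absolute areas under v-t.
0–2 s: |-1| × 2 = 2 cm
2–3 s: |-10| × 1 = 10 cm
3–9 s: |-1| × 6 = 6 cm
9–14 s: |3| × 5 = 15 cm
14–17 s: |12| × 3 = 36 cm
Total distance = 69 cm

69 cm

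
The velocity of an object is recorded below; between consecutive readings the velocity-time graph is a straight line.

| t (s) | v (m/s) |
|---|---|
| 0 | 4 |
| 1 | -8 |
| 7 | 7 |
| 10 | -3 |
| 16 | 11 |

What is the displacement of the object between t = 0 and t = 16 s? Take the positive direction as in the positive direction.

25 m

Net displacement equals the area under the velocity-time graph (areas below the axis count negative).
0–1 s: ½(4 + -8)(1) = -2 m
1–7 s: ½(-8 + 7)(6) = -3 m
7–10 s: ½(7 + -3)(3) = 6 m
10–16 s: ½(-3 + 11)(6) = 24 m
Net displacement = 25 m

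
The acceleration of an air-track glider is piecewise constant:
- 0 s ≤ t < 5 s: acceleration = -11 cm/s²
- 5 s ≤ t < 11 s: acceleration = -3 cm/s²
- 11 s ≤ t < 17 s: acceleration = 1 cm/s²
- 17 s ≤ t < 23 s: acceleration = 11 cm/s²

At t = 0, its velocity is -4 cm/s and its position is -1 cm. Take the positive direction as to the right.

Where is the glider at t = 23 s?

On each constant-a segment, Δv = aΔt and Δx = v₀Δt + ½aΔt²; chain segment to segment.
0–5 s: v starts -4 cm/s; Δx = -4·5 + ½·-11·5² = -157.5 cm; v ends -59 cm/s.
5–11 s: v starts -59 cm/s; Δx = -59·6 + ½·-3·6² = -408 cm; v ends -77 cm/s.
11–17 s: v starts -77 cm/s; Δx = -77·6 + ½·1·6² = -444 cm; v ends -71 cm/s.
17–23 s: v starts -71 cm/s; Δx = -71·6 + ½·11·6² = -228 cm; v ends -5 cm/s.
x(23) = -1 + Σ Δx = -1238.5 cm.

-1238.5 cm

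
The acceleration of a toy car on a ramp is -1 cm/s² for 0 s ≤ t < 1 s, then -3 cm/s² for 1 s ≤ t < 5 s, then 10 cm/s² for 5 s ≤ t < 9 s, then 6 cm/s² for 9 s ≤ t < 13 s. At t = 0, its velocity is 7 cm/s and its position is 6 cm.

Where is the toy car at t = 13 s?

252.5 cm

On each constant-a segment, Δv = aΔt and Δx = v₀Δt + ½aΔt²; chain segment to segment.
0–1 s: v starts 7 cm/s; Δx = 7·1 + ½·-1·1² = 6.5 cm; v ends 6 cm/s.
1–5 s: v starts 6 cm/s; Δx = 6·4 + ½·-3·4² = 0 cm; v ends -6 cm/s.
5–9 s: v starts -6 cm/s; Δx = -6·4 + ½·10·4² = 56 cm; v ends 34 cm/s.
9–13 s: v starts 34 cm/s; Δx = 34·4 + ½·6·4² = 184 cm; v ends 58 cm/s.
x(13) = 6 + Σ Δx = 252.5 cm.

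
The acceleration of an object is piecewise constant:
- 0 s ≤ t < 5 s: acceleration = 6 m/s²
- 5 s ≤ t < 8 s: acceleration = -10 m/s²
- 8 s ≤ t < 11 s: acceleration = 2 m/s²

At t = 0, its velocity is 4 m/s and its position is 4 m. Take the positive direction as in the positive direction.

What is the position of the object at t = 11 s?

177 m

On each constant-a segment, Δv = aΔt and Δx = v₀Δt + ½aΔt²; chain segment to segment.
0–5 s: v starts 4 m/s; Δx = 4·5 + ½·6·5² = 95 m; v ends 34 m/s.
5–8 s: v starts 34 m/s; Δx = 34·3 + ½·-10·3² = 57 m; v ends 4 m/s.
8–11 s: v starts 4 m/s; Δx = 4·3 + ½·2·3² = 21 m; v ends 10 m/s.
x(11) = 4 + Σ Δx = 177 m.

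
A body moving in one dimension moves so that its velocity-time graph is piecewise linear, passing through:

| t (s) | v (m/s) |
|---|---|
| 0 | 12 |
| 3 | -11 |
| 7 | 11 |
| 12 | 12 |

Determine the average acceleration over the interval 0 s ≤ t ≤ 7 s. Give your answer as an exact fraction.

Average acceleration = Δv/Δt = (11 − 12)/(7 − 0) = -1/7 m/s².

-1/7 m/s²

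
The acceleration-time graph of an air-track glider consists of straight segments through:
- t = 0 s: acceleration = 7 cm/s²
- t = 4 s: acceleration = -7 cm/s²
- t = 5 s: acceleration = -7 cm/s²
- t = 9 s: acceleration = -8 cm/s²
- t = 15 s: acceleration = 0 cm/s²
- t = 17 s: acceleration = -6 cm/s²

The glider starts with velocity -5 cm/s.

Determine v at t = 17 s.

Δv equals the area under the a-t graph; then v = v₀ + Δv.
0–4 s: ½(7 + -7)(4) = 0 cm/s
4–5 s: -7 × 1 = -7 cm/s
5–9 s: ½(-7 + -8)(4) = -30 cm/s
9–15 s: ½(-8 + 0)(6) = -24 cm/s
15–17 s: ½(0 + -6)(2) = -6 cm/s
Δv = -67 cm/s, so v(17) = -5 + (-67) = -72 cm/s.

-72 cm/s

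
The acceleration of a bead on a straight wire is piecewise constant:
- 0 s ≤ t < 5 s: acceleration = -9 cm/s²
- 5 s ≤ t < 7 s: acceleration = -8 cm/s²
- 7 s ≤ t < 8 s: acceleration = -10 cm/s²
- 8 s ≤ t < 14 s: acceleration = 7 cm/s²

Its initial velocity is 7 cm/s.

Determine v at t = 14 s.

-22 cm/s

Δv equals the area under the a-t graph; then v = v₀ + Δv.
0–5 s: -9 × 5 = -45 cm/s
5–7 s: -8 × 2 = -16 cm/s
7–8 s: -10 × 1 = -10 cm/s
8–14 s: 7 × 6 = 42 cm/s
Δv = -29 cm/s, so v(14) = 7 + (-29) = -22 cm/s.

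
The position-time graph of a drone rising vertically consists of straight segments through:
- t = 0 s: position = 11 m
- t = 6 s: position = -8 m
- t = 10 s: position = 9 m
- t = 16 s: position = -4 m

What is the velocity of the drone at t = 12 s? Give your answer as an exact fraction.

Velocity is the slope of the x-t graph on 10–16 s: (-4 − 9)/(16 − 10) = -13/6 m/s.

-13/6 m/s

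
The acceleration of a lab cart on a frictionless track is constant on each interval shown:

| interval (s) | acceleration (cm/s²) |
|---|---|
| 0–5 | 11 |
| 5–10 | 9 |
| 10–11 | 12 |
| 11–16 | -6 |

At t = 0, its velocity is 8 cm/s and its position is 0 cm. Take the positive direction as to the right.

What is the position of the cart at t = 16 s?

1244 cm

On each constant-a segment, Δv = aΔt and Δx = v₀Δt + ½aΔt²; chain segment to segment.
0–5 s: v starts 8 cm/s; Δx = 8·5 + ½·11·5² = 177.5 cm; v ends 63 cm/s.
5–10 s: v starts 63 cm/s; Δx = 63·5 + ½·9·5² = 427.5 cm; v ends 108 cm/s.
10–11 s: v starts 108 cm/s; Δx = 108·1 + ½·12·1² = 114 cm; v ends 120 cm/s.
11–16 s: v starts 120 cm/s; Δx = 120·5 + ½·-6·5² = 525 cm; v ends 90 cm/s.
x(16) = 0 + Σ Δx = 1244 cm.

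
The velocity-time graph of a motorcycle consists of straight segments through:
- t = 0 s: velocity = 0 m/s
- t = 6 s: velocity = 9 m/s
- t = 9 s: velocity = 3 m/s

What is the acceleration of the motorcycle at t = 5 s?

Acceleration is the slope of the v-t graph on 0–6 s: (9 − 0)/(6 − 0) = 1.5 m/s².

1.5 m/s²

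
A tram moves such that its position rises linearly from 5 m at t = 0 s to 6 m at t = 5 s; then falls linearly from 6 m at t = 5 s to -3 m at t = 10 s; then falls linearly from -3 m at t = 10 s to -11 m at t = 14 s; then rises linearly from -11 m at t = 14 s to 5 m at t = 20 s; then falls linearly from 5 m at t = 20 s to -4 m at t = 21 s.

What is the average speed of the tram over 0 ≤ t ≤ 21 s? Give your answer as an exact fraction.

Average speed = (total path length)/(elapsed time); on a piecewise-linear x-t graph the path length is Σ|Δx|.
0–5 s: |Δx| = |6 − 5| = 1 m
5–10 s: |Δx| = |-3 − 6| = 9 m
10–14 s: |Δx| = |-11 − -3| = 8 m
14–20 s: |Δx| = |5 − -11| = 16 m
20–21 s: |Δx| = |-4 − 5| = 9 m
Total path = 43 m; average speed = 43/21 = 43/21 m/s.

43/21 m/s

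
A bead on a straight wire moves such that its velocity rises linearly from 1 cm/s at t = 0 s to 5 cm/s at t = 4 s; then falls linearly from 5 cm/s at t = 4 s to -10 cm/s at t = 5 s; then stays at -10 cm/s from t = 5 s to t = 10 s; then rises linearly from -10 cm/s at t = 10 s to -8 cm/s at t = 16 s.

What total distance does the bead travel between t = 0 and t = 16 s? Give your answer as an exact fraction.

721/6 cm

Distance (not displacement) is the total path length: add the absolute areas under v-t.
0–4 s: |½(1 + 5)(4)| = 12 cm
4–5 s: v = 0 at t = 13/3 s; triangle areas 5/6 + 10/3 = 25/6 cm
5–10 s: |-10| × 5 = 50 cm
10–16 s: |½(-10 + -8)(6)| = 54 cm
Total distance = 721/6 cm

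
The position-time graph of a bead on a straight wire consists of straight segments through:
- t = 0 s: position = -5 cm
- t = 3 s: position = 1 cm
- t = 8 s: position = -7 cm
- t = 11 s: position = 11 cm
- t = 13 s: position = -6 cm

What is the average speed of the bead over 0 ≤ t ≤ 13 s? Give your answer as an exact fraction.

49/13 cm/s

Average speed = (total path length)/(elapsed time); on a piecewise-linear x-t graph the path length is Σ|Δx|.
0–3 s: |Δx| = |1 − -5| = 6 cm
3–8 s: |Δx| = |-7 − 1| = 8 cm
8–11 s: |Δx| = |11 − -7| = 18 cm
11–13 s: |Δx| = |-6 − 11| = 17 cm
Total path = 49 cm; average speed = 49/13 = 49/13 cm/s.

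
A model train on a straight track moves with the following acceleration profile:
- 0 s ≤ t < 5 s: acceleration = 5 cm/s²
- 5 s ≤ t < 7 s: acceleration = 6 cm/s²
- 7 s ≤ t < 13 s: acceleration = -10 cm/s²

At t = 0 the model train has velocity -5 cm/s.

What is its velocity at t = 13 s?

-28 cm/s

Δv equals the area under the a-t graph; then v = v₀ + Δv.
0–5 s: 5 × 5 = 25 cm/s
5–7 s: 6 × 2 = 12 cm/s
7–13 s: -10 × 6 = -60 cm/s
Δv = -23 cm/s, so v(13) = -5 + (-23) = -28 cm/s.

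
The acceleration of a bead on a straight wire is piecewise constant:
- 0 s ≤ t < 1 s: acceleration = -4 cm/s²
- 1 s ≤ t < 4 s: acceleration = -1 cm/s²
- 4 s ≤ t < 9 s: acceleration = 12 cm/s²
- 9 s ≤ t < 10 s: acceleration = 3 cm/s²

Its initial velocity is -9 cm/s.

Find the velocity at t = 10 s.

47 cm/s

Δv equals the area under the a-t graph; then v = v₀ + Δv.
0–1 s: -4 × 1 = -4 cm/s
1–4 s: -1 × 3 = -3 cm/s
4–9 s: 12 × 5 = 60 cm/s
9–10 s: 3 × 1 = 3 cm/s
Δv = 56 cm/s, so v(10) = -9 + (56) = 47 cm/s.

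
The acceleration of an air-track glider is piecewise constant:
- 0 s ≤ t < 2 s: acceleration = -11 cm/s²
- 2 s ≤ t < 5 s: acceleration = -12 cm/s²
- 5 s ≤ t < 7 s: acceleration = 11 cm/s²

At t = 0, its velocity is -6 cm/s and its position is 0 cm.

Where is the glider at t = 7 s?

On each constant-a segment, Δv = aΔt and Δx = v₀Δt + ½aΔt²; chain segment to segment.
0–2 s: v starts -6 cm/s; Δx = -6·2 + ½·-11·2² = -34 cm; v ends -28 cm/s.
2–5 s: v starts -28 cm/s; Δx = -28·3 + ½·-12·3² = -138 cm; v ends -64 cm/s.
5–7 s: v starts -64 cm/s; Δx = -64·2 + ½·11·2² = -106 cm; v ends -42 cm/s.
x(7) = 0 + Σ Δx = -278 cm.

-278 cm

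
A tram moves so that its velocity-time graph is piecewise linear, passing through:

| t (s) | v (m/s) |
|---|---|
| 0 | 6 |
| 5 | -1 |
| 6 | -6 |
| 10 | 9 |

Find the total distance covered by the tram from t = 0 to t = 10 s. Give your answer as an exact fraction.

Total distance travelled is ∫|v| dt — sum the magnitudes of each area piece.
0–5 s: v = 0 at t = 30/7 s; triangle areas 90/7 + 5/14 = 185/14 m
5–6 s: |½(-1 + -6)(1)| = 3.5 m
6–10 s: v = 0 at t = 7.6 s; triangle areas 4.8 + 10.8 = 15.6 m
Total distance = 1131/35 m

1131/35 m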